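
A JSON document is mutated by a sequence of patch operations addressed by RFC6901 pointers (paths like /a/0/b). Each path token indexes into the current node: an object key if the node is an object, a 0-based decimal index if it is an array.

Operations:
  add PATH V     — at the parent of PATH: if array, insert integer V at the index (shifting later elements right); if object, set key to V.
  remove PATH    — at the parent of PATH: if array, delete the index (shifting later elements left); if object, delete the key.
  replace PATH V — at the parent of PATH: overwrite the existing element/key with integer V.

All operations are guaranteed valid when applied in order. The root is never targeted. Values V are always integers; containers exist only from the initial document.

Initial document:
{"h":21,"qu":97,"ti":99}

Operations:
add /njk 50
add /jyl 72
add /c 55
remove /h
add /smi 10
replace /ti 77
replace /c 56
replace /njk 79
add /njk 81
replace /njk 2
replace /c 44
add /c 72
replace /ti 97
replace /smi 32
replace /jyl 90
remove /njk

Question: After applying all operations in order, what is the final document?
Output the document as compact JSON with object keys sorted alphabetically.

Answer: {"c":72,"jyl":90,"qu":97,"smi":32,"ti":97}

Derivation:
After op 1 (add /njk 50): {"h":21,"njk":50,"qu":97,"ti":99}
After op 2 (add /jyl 72): {"h":21,"jyl":72,"njk":50,"qu":97,"ti":99}
After op 3 (add /c 55): {"c":55,"h":21,"jyl":72,"njk":50,"qu":97,"ti":99}
After op 4 (remove /h): {"c":55,"jyl":72,"njk":50,"qu":97,"ti":99}
After op 5 (add /smi 10): {"c":55,"jyl":72,"njk":50,"qu":97,"smi":10,"ti":99}
After op 6 (replace /ti 77): {"c":55,"jyl":72,"njk":50,"qu":97,"smi":10,"ti":77}
After op 7 (replace /c 56): {"c":56,"jyl":72,"njk":50,"qu":97,"smi":10,"ti":77}
After op 8 (replace /njk 79): {"c":56,"jyl":72,"njk":79,"qu":97,"smi":10,"ti":77}
After op 9 (add /njk 81): {"c":56,"jyl":72,"njk":81,"qu":97,"smi":10,"ti":77}
After op 10 (replace /njk 2): {"c":56,"jyl":72,"njk":2,"qu":97,"smi":10,"ti":77}
After op 11 (replace /c 44): {"c":44,"jyl":72,"njk":2,"qu":97,"smi":10,"ti":77}
After op 12 (add /c 72): {"c":72,"jyl":72,"njk":2,"qu":97,"smi":10,"ti":77}
After op 13 (replace /ti 97): {"c":72,"jyl":72,"njk":2,"qu":97,"smi":10,"ti":97}
After op 14 (replace /smi 32): {"c":72,"jyl":72,"njk":2,"qu":97,"smi":32,"ti":97}
After op 15 (replace /jyl 90): {"c":72,"jyl":90,"njk":2,"qu":97,"smi":32,"ti":97}
After op 16 (remove /njk): {"c":72,"jyl":90,"qu":97,"smi":32,"ti":97}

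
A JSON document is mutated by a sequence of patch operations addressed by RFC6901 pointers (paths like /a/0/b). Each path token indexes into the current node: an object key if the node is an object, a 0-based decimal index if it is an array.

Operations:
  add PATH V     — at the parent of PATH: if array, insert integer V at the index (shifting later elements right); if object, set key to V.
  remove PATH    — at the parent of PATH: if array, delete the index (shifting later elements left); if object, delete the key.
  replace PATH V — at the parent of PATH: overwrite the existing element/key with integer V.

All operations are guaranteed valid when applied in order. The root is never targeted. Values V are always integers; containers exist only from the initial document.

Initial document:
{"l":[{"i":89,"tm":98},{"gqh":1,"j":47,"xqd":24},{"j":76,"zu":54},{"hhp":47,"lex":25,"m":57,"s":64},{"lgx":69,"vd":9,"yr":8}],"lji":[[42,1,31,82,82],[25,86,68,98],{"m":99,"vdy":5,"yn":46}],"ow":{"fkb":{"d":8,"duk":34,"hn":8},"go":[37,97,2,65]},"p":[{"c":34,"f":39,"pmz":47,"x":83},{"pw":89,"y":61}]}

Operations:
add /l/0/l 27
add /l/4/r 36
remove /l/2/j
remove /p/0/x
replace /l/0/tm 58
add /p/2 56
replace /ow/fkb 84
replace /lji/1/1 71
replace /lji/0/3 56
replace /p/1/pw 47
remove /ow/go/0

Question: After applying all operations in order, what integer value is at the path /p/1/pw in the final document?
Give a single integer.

After op 1 (add /l/0/l 27): {"l":[{"i":89,"l":27,"tm":98},{"gqh":1,"j":47,"xqd":24},{"j":76,"zu":54},{"hhp":47,"lex":25,"m":57,"s":64},{"lgx":69,"vd":9,"yr":8}],"lji":[[42,1,31,82,82],[25,86,68,98],{"m":99,"vdy":5,"yn":46}],"ow":{"fkb":{"d":8,"duk":34,"hn":8},"go":[37,97,2,65]},"p":[{"c":34,"f":39,"pmz":47,"x":83},{"pw":89,"y":61}]}
After op 2 (add /l/4/r 36): {"l":[{"i":89,"l":27,"tm":98},{"gqh":1,"j":47,"xqd":24},{"j":76,"zu":54},{"hhp":47,"lex":25,"m":57,"s":64},{"lgx":69,"r":36,"vd":9,"yr":8}],"lji":[[42,1,31,82,82],[25,86,68,98],{"m":99,"vdy":5,"yn":46}],"ow":{"fkb":{"d":8,"duk":34,"hn":8},"go":[37,97,2,65]},"p":[{"c":34,"f":39,"pmz":47,"x":83},{"pw":89,"y":61}]}
After op 3 (remove /l/2/j): {"l":[{"i":89,"l":27,"tm":98},{"gqh":1,"j":47,"xqd":24},{"zu":54},{"hhp":47,"lex":25,"m":57,"s":64},{"lgx":69,"r":36,"vd":9,"yr":8}],"lji":[[42,1,31,82,82],[25,86,68,98],{"m":99,"vdy":5,"yn":46}],"ow":{"fkb":{"d":8,"duk":34,"hn":8},"go":[37,97,2,65]},"p":[{"c":34,"f":39,"pmz":47,"x":83},{"pw":89,"y":61}]}
After op 4 (remove /p/0/x): {"l":[{"i":89,"l":27,"tm":98},{"gqh":1,"j":47,"xqd":24},{"zu":54},{"hhp":47,"lex":25,"m":57,"s":64},{"lgx":69,"r":36,"vd":9,"yr":8}],"lji":[[42,1,31,82,82],[25,86,68,98],{"m":99,"vdy":5,"yn":46}],"ow":{"fkb":{"d":8,"duk":34,"hn":8},"go":[37,97,2,65]},"p":[{"c":34,"f":39,"pmz":47},{"pw":89,"y":61}]}
After op 5 (replace /l/0/tm 58): {"l":[{"i":89,"l":27,"tm":58},{"gqh":1,"j":47,"xqd":24},{"zu":54},{"hhp":47,"lex":25,"m":57,"s":64},{"lgx":69,"r":36,"vd":9,"yr":8}],"lji":[[42,1,31,82,82],[25,86,68,98],{"m":99,"vdy":5,"yn":46}],"ow":{"fkb":{"d":8,"duk":34,"hn":8},"go":[37,97,2,65]},"p":[{"c":34,"f":39,"pmz":47},{"pw":89,"y":61}]}
After op 6 (add /p/2 56): {"l":[{"i":89,"l":27,"tm":58},{"gqh":1,"j":47,"xqd":24},{"zu":54},{"hhp":47,"lex":25,"m":57,"s":64},{"lgx":69,"r":36,"vd":9,"yr":8}],"lji":[[42,1,31,82,82],[25,86,68,98],{"m":99,"vdy":5,"yn":46}],"ow":{"fkb":{"d":8,"duk":34,"hn":8},"go":[37,97,2,65]},"p":[{"c":34,"f":39,"pmz":47},{"pw":89,"y":61},56]}
After op 7 (replace /ow/fkb 84): {"l":[{"i":89,"l":27,"tm":58},{"gqh":1,"j":47,"xqd":24},{"zu":54},{"hhp":47,"lex":25,"m":57,"s":64},{"lgx":69,"r":36,"vd":9,"yr":8}],"lji":[[42,1,31,82,82],[25,86,68,98],{"m":99,"vdy":5,"yn":46}],"ow":{"fkb":84,"go":[37,97,2,65]},"p":[{"c":34,"f":39,"pmz":47},{"pw":89,"y":61},56]}
After op 8 (replace /lji/1/1 71): {"l":[{"i":89,"l":27,"tm":58},{"gqh":1,"j":47,"xqd":24},{"zu":54},{"hhp":47,"lex":25,"m":57,"s":64},{"lgx":69,"r":36,"vd":9,"yr":8}],"lji":[[42,1,31,82,82],[25,71,68,98],{"m":99,"vdy":5,"yn":46}],"ow":{"fkb":84,"go":[37,97,2,65]},"p":[{"c":34,"f":39,"pmz":47},{"pw":89,"y":61},56]}
After op 9 (replace /lji/0/3 56): {"l":[{"i":89,"l":27,"tm":58},{"gqh":1,"j":47,"xqd":24},{"zu":54},{"hhp":47,"lex":25,"m":57,"s":64},{"lgx":69,"r":36,"vd":9,"yr":8}],"lji":[[42,1,31,56,82],[25,71,68,98],{"m":99,"vdy":5,"yn":46}],"ow":{"fkb":84,"go":[37,97,2,65]},"p":[{"c":34,"f":39,"pmz":47},{"pw":89,"y":61},56]}
After op 10 (replace /p/1/pw 47): {"l":[{"i":89,"l":27,"tm":58},{"gqh":1,"j":47,"xqd":24},{"zu":54},{"hhp":47,"lex":25,"m":57,"s":64},{"lgx":69,"r":36,"vd":9,"yr":8}],"lji":[[42,1,31,56,82],[25,71,68,98],{"m":99,"vdy":5,"yn":46}],"ow":{"fkb":84,"go":[37,97,2,65]},"p":[{"c":34,"f":39,"pmz":47},{"pw":47,"y":61},56]}
After op 11 (remove /ow/go/0): {"l":[{"i":89,"l":27,"tm":58},{"gqh":1,"j":47,"xqd":24},{"zu":54},{"hhp":47,"lex":25,"m":57,"s":64},{"lgx":69,"r":36,"vd":9,"yr":8}],"lji":[[42,1,31,56,82],[25,71,68,98],{"m":99,"vdy":5,"yn":46}],"ow":{"fkb":84,"go":[97,2,65]},"p":[{"c":34,"f":39,"pmz":47},{"pw":47,"y":61},56]}
Value at /p/1/pw: 47

Answer: 47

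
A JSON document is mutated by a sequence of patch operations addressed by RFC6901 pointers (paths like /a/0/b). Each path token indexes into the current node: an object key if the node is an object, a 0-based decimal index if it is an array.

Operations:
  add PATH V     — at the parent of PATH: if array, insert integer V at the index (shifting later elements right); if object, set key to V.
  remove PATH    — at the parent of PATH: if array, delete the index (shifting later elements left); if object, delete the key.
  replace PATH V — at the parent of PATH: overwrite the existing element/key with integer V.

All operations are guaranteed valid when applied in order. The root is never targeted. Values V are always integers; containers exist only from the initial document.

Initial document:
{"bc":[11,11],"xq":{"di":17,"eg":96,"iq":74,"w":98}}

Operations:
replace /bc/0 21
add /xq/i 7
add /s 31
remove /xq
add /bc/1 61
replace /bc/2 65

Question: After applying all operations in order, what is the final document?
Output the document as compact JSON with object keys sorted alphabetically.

Answer: {"bc":[21,61,65],"s":31}

Derivation:
After op 1 (replace /bc/0 21): {"bc":[21,11],"xq":{"di":17,"eg":96,"iq":74,"w":98}}
After op 2 (add /xq/i 7): {"bc":[21,11],"xq":{"di":17,"eg":96,"i":7,"iq":74,"w":98}}
After op 3 (add /s 31): {"bc":[21,11],"s":31,"xq":{"di":17,"eg":96,"i":7,"iq":74,"w":98}}
After op 4 (remove /xq): {"bc":[21,11],"s":31}
After op 5 (add /bc/1 61): {"bc":[21,61,11],"s":31}
After op 6 (replace /bc/2 65): {"bc":[21,61,65],"s":31}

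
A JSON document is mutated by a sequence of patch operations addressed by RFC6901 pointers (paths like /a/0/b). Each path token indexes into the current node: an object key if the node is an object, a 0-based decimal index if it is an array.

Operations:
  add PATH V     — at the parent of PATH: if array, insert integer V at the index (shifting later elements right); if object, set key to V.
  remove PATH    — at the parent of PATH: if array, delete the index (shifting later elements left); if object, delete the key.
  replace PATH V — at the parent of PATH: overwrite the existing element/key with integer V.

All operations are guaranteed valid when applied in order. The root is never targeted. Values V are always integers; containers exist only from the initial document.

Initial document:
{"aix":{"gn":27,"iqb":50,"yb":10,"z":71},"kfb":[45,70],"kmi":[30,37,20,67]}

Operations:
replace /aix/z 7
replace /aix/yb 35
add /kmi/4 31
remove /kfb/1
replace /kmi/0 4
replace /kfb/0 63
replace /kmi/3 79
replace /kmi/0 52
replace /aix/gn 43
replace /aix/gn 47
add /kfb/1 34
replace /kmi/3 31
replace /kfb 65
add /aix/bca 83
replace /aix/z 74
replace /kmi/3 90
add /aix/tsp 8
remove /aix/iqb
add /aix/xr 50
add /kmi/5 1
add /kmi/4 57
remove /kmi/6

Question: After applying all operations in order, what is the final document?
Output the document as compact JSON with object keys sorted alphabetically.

After op 1 (replace /aix/z 7): {"aix":{"gn":27,"iqb":50,"yb":10,"z":7},"kfb":[45,70],"kmi":[30,37,20,67]}
After op 2 (replace /aix/yb 35): {"aix":{"gn":27,"iqb":50,"yb":35,"z":7},"kfb":[45,70],"kmi":[30,37,20,67]}
After op 3 (add /kmi/4 31): {"aix":{"gn":27,"iqb":50,"yb":35,"z":7},"kfb":[45,70],"kmi":[30,37,20,67,31]}
After op 4 (remove /kfb/1): {"aix":{"gn":27,"iqb":50,"yb":35,"z":7},"kfb":[45],"kmi":[30,37,20,67,31]}
After op 5 (replace /kmi/0 4): {"aix":{"gn":27,"iqb":50,"yb":35,"z":7},"kfb":[45],"kmi":[4,37,20,67,31]}
After op 6 (replace /kfb/0 63): {"aix":{"gn":27,"iqb":50,"yb":35,"z":7},"kfb":[63],"kmi":[4,37,20,67,31]}
After op 7 (replace /kmi/3 79): {"aix":{"gn":27,"iqb":50,"yb":35,"z":7},"kfb":[63],"kmi":[4,37,20,79,31]}
After op 8 (replace /kmi/0 52): {"aix":{"gn":27,"iqb":50,"yb":35,"z":7},"kfb":[63],"kmi":[52,37,20,79,31]}
After op 9 (replace /aix/gn 43): {"aix":{"gn":43,"iqb":50,"yb":35,"z":7},"kfb":[63],"kmi":[52,37,20,79,31]}
After op 10 (replace /aix/gn 47): {"aix":{"gn":47,"iqb":50,"yb":35,"z":7},"kfb":[63],"kmi":[52,37,20,79,31]}
After op 11 (add /kfb/1 34): {"aix":{"gn":47,"iqb":50,"yb":35,"z":7},"kfb":[63,34],"kmi":[52,37,20,79,31]}
After op 12 (replace /kmi/3 31): {"aix":{"gn":47,"iqb":50,"yb":35,"z":7},"kfb":[63,34],"kmi":[52,37,20,31,31]}
After op 13 (replace /kfb 65): {"aix":{"gn":47,"iqb":50,"yb":35,"z":7},"kfb":65,"kmi":[52,37,20,31,31]}
After op 14 (add /aix/bca 83): {"aix":{"bca":83,"gn":47,"iqb":50,"yb":35,"z":7},"kfb":65,"kmi":[52,37,20,31,31]}
After op 15 (replace /aix/z 74): {"aix":{"bca":83,"gn":47,"iqb":50,"yb":35,"z":74},"kfb":65,"kmi":[52,37,20,31,31]}
After op 16 (replace /kmi/3 90): {"aix":{"bca":83,"gn":47,"iqb":50,"yb":35,"z":74},"kfb":65,"kmi":[52,37,20,90,31]}
After op 17 (add /aix/tsp 8): {"aix":{"bca":83,"gn":47,"iqb":50,"tsp":8,"yb":35,"z":74},"kfb":65,"kmi":[52,37,20,90,31]}
After op 18 (remove /aix/iqb): {"aix":{"bca":83,"gn":47,"tsp":8,"yb":35,"z":74},"kfb":65,"kmi":[52,37,20,90,31]}
After op 19 (add /aix/xr 50): {"aix":{"bca":83,"gn":47,"tsp":8,"xr":50,"yb":35,"z":74},"kfb":65,"kmi":[52,37,20,90,31]}
After op 20 (add /kmi/5 1): {"aix":{"bca":83,"gn":47,"tsp":8,"xr":50,"yb":35,"z":74},"kfb":65,"kmi":[52,37,20,90,31,1]}
After op 21 (add /kmi/4 57): {"aix":{"bca":83,"gn":47,"tsp":8,"xr":50,"yb":35,"z":74},"kfb":65,"kmi":[52,37,20,90,57,31,1]}
After op 22 (remove /kmi/6): {"aix":{"bca":83,"gn":47,"tsp":8,"xr":50,"yb":35,"z":74},"kfb":65,"kmi":[52,37,20,90,57,31]}

Answer: {"aix":{"bca":83,"gn":47,"tsp":8,"xr":50,"yb":35,"z":74},"kfb":65,"kmi":[52,37,20,90,57,31]}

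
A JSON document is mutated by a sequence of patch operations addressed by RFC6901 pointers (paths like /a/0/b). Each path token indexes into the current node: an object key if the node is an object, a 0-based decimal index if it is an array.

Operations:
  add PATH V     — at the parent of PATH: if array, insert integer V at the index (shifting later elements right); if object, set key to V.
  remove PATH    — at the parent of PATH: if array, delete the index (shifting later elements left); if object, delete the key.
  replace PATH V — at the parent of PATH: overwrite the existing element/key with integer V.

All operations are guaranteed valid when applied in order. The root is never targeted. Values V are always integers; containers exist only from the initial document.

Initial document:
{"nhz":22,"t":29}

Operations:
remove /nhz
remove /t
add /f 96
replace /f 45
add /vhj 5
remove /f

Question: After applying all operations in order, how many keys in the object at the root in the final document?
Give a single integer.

After op 1 (remove /nhz): {"t":29}
After op 2 (remove /t): {}
After op 3 (add /f 96): {"f":96}
After op 4 (replace /f 45): {"f":45}
After op 5 (add /vhj 5): {"f":45,"vhj":5}
After op 6 (remove /f): {"vhj":5}
Size at the root: 1

Answer: 1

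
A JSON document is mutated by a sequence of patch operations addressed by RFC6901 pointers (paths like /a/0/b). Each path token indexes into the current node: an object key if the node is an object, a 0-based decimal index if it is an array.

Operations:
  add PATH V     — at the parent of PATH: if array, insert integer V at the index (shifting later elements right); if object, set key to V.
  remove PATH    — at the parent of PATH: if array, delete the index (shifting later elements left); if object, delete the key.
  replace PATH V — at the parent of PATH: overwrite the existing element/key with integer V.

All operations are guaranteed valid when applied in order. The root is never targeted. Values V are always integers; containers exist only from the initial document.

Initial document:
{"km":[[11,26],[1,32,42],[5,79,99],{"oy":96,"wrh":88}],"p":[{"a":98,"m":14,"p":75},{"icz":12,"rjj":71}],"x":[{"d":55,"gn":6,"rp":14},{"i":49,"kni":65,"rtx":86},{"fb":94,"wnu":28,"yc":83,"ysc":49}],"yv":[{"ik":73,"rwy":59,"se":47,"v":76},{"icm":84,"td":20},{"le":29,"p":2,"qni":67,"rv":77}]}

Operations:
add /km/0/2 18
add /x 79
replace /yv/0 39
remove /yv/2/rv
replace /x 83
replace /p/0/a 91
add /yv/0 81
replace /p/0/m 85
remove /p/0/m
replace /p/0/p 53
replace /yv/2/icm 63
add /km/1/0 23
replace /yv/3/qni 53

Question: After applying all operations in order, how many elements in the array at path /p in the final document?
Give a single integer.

Answer: 2

Derivation:
After op 1 (add /km/0/2 18): {"km":[[11,26,18],[1,32,42],[5,79,99],{"oy":96,"wrh":88}],"p":[{"a":98,"m":14,"p":75},{"icz":12,"rjj":71}],"x":[{"d":55,"gn":6,"rp":14},{"i":49,"kni":65,"rtx":86},{"fb":94,"wnu":28,"yc":83,"ysc":49}],"yv":[{"ik":73,"rwy":59,"se":47,"v":76},{"icm":84,"td":20},{"le":29,"p":2,"qni":67,"rv":77}]}
After op 2 (add /x 79): {"km":[[11,26,18],[1,32,42],[5,79,99],{"oy":96,"wrh":88}],"p":[{"a":98,"m":14,"p":75},{"icz":12,"rjj":71}],"x":79,"yv":[{"ik":73,"rwy":59,"se":47,"v":76},{"icm":84,"td":20},{"le":29,"p":2,"qni":67,"rv":77}]}
After op 3 (replace /yv/0 39): {"km":[[11,26,18],[1,32,42],[5,79,99],{"oy":96,"wrh":88}],"p":[{"a":98,"m":14,"p":75},{"icz":12,"rjj":71}],"x":79,"yv":[39,{"icm":84,"td":20},{"le":29,"p":2,"qni":67,"rv":77}]}
After op 4 (remove /yv/2/rv): {"km":[[11,26,18],[1,32,42],[5,79,99],{"oy":96,"wrh":88}],"p":[{"a":98,"m":14,"p":75},{"icz":12,"rjj":71}],"x":79,"yv":[39,{"icm":84,"td":20},{"le":29,"p":2,"qni":67}]}
After op 5 (replace /x 83): {"km":[[11,26,18],[1,32,42],[5,79,99],{"oy":96,"wrh":88}],"p":[{"a":98,"m":14,"p":75},{"icz":12,"rjj":71}],"x":83,"yv":[39,{"icm":84,"td":20},{"le":29,"p":2,"qni":67}]}
After op 6 (replace /p/0/a 91): {"km":[[11,26,18],[1,32,42],[5,79,99],{"oy":96,"wrh":88}],"p":[{"a":91,"m":14,"p":75},{"icz":12,"rjj":71}],"x":83,"yv":[39,{"icm":84,"td":20},{"le":29,"p":2,"qni":67}]}
After op 7 (add /yv/0 81): {"km":[[11,26,18],[1,32,42],[5,79,99],{"oy":96,"wrh":88}],"p":[{"a":91,"m":14,"p":75},{"icz":12,"rjj":71}],"x":83,"yv":[81,39,{"icm":84,"td":20},{"le":29,"p":2,"qni":67}]}
After op 8 (replace /p/0/m 85): {"km":[[11,26,18],[1,32,42],[5,79,99],{"oy":96,"wrh":88}],"p":[{"a":91,"m":85,"p":75},{"icz":12,"rjj":71}],"x":83,"yv":[81,39,{"icm":84,"td":20},{"le":29,"p":2,"qni":67}]}
After op 9 (remove /p/0/m): {"km":[[11,26,18],[1,32,42],[5,79,99],{"oy":96,"wrh":88}],"p":[{"a":91,"p":75},{"icz":12,"rjj":71}],"x":83,"yv":[81,39,{"icm":84,"td":20},{"le":29,"p":2,"qni":67}]}
After op 10 (replace /p/0/p 53): {"km":[[11,26,18],[1,32,42],[5,79,99],{"oy":96,"wrh":88}],"p":[{"a":91,"p":53},{"icz":12,"rjj":71}],"x":83,"yv":[81,39,{"icm":84,"td":20},{"le":29,"p":2,"qni":67}]}
After op 11 (replace /yv/2/icm 63): {"km":[[11,26,18],[1,32,42],[5,79,99],{"oy":96,"wrh":88}],"p":[{"a":91,"p":53},{"icz":12,"rjj":71}],"x":83,"yv":[81,39,{"icm":63,"td":20},{"le":29,"p":2,"qni":67}]}
After op 12 (add /km/1/0 23): {"km":[[11,26,18],[23,1,32,42],[5,79,99],{"oy":96,"wrh":88}],"p":[{"a":91,"p":53},{"icz":12,"rjj":71}],"x":83,"yv":[81,39,{"icm":63,"td":20},{"le":29,"p":2,"qni":67}]}
After op 13 (replace /yv/3/qni 53): {"km":[[11,26,18],[23,1,32,42],[5,79,99],{"oy":96,"wrh":88}],"p":[{"a":91,"p":53},{"icz":12,"rjj":71}],"x":83,"yv":[81,39,{"icm":63,"td":20},{"le":29,"p":2,"qni":53}]}
Size at path /p: 2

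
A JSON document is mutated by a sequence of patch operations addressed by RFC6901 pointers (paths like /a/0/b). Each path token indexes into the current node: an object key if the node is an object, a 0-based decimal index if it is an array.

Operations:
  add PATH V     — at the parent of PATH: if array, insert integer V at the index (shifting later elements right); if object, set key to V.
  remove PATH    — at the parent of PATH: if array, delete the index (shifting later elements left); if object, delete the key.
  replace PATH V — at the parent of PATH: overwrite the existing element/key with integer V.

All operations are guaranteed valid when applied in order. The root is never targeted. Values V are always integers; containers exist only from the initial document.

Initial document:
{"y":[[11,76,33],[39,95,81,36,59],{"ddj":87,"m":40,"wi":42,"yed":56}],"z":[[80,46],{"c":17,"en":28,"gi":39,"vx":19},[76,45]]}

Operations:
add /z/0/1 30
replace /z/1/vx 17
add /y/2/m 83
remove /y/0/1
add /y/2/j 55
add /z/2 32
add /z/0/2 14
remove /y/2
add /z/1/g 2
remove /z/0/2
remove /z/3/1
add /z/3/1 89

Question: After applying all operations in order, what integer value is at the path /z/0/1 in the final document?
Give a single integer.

Answer: 30

Derivation:
After op 1 (add /z/0/1 30): {"y":[[11,76,33],[39,95,81,36,59],{"ddj":87,"m":40,"wi":42,"yed":56}],"z":[[80,30,46],{"c":17,"en":28,"gi":39,"vx":19},[76,45]]}
After op 2 (replace /z/1/vx 17): {"y":[[11,76,33],[39,95,81,36,59],{"ddj":87,"m":40,"wi":42,"yed":56}],"z":[[80,30,46],{"c":17,"en":28,"gi":39,"vx":17},[76,45]]}
After op 3 (add /y/2/m 83): {"y":[[11,76,33],[39,95,81,36,59],{"ddj":87,"m":83,"wi":42,"yed":56}],"z":[[80,30,46],{"c":17,"en":28,"gi":39,"vx":17},[76,45]]}
After op 4 (remove /y/0/1): {"y":[[11,33],[39,95,81,36,59],{"ddj":87,"m":83,"wi":42,"yed":56}],"z":[[80,30,46],{"c":17,"en":28,"gi":39,"vx":17},[76,45]]}
After op 5 (add /y/2/j 55): {"y":[[11,33],[39,95,81,36,59],{"ddj":87,"j":55,"m":83,"wi":42,"yed":56}],"z":[[80,30,46],{"c":17,"en":28,"gi":39,"vx":17},[76,45]]}
After op 6 (add /z/2 32): {"y":[[11,33],[39,95,81,36,59],{"ddj":87,"j":55,"m":83,"wi":42,"yed":56}],"z":[[80,30,46],{"c":17,"en":28,"gi":39,"vx":17},32,[76,45]]}
After op 7 (add /z/0/2 14): {"y":[[11,33],[39,95,81,36,59],{"ddj":87,"j":55,"m":83,"wi":42,"yed":56}],"z":[[80,30,14,46],{"c":17,"en":28,"gi":39,"vx":17},32,[76,45]]}
After op 8 (remove /y/2): {"y":[[11,33],[39,95,81,36,59]],"z":[[80,30,14,46],{"c":17,"en":28,"gi":39,"vx":17},32,[76,45]]}
After op 9 (add /z/1/g 2): {"y":[[11,33],[39,95,81,36,59]],"z":[[80,30,14,46],{"c":17,"en":28,"g":2,"gi":39,"vx":17},32,[76,45]]}
After op 10 (remove /z/0/2): {"y":[[11,33],[39,95,81,36,59]],"z":[[80,30,46],{"c":17,"en":28,"g":2,"gi":39,"vx":17},32,[76,45]]}
After op 11 (remove /z/3/1): {"y":[[11,33],[39,95,81,36,59]],"z":[[80,30,46],{"c":17,"en":28,"g":2,"gi":39,"vx":17},32,[76]]}
After op 12 (add /z/3/1 89): {"y":[[11,33],[39,95,81,36,59]],"z":[[80,30,46],{"c":17,"en":28,"g":2,"gi":39,"vx":17},32,[76,89]]}
Value at /z/0/1: 30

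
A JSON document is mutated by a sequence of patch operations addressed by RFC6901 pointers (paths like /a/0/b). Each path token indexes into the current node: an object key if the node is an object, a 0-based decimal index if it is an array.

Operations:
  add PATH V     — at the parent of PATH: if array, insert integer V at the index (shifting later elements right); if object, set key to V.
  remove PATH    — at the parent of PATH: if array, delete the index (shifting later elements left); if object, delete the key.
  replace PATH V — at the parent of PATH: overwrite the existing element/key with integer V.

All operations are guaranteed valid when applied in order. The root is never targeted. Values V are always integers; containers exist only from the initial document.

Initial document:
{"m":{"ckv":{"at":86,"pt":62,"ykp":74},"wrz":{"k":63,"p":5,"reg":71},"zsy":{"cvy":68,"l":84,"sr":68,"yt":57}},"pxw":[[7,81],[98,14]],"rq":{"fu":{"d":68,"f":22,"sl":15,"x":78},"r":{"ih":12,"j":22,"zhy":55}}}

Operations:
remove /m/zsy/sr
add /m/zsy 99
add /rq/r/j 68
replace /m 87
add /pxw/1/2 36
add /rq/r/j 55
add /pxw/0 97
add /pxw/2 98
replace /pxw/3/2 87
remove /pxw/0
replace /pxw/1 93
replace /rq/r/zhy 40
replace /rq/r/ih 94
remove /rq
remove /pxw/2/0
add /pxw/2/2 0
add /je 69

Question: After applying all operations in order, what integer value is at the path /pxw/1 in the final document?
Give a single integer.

Answer: 93

Derivation:
After op 1 (remove /m/zsy/sr): {"m":{"ckv":{"at":86,"pt":62,"ykp":74},"wrz":{"k":63,"p":5,"reg":71},"zsy":{"cvy":68,"l":84,"yt":57}},"pxw":[[7,81],[98,14]],"rq":{"fu":{"d":68,"f":22,"sl":15,"x":78},"r":{"ih":12,"j":22,"zhy":55}}}
After op 2 (add /m/zsy 99): {"m":{"ckv":{"at":86,"pt":62,"ykp":74},"wrz":{"k":63,"p":5,"reg":71},"zsy":99},"pxw":[[7,81],[98,14]],"rq":{"fu":{"d":68,"f":22,"sl":15,"x":78},"r":{"ih":12,"j":22,"zhy":55}}}
After op 3 (add /rq/r/j 68): {"m":{"ckv":{"at":86,"pt":62,"ykp":74},"wrz":{"k":63,"p":5,"reg":71},"zsy":99},"pxw":[[7,81],[98,14]],"rq":{"fu":{"d":68,"f":22,"sl":15,"x":78},"r":{"ih":12,"j":68,"zhy":55}}}
After op 4 (replace /m 87): {"m":87,"pxw":[[7,81],[98,14]],"rq":{"fu":{"d":68,"f":22,"sl":15,"x":78},"r":{"ih":12,"j":68,"zhy":55}}}
After op 5 (add /pxw/1/2 36): {"m":87,"pxw":[[7,81],[98,14,36]],"rq":{"fu":{"d":68,"f":22,"sl":15,"x":78},"r":{"ih":12,"j":68,"zhy":55}}}
After op 6 (add /rq/r/j 55): {"m":87,"pxw":[[7,81],[98,14,36]],"rq":{"fu":{"d":68,"f":22,"sl":15,"x":78},"r":{"ih":12,"j":55,"zhy":55}}}
After op 7 (add /pxw/0 97): {"m":87,"pxw":[97,[7,81],[98,14,36]],"rq":{"fu":{"d":68,"f":22,"sl":15,"x":78},"r":{"ih":12,"j":55,"zhy":55}}}
After op 8 (add /pxw/2 98): {"m":87,"pxw":[97,[7,81],98,[98,14,36]],"rq":{"fu":{"d":68,"f":22,"sl":15,"x":78},"r":{"ih":12,"j":55,"zhy":55}}}
After op 9 (replace /pxw/3/2 87): {"m":87,"pxw":[97,[7,81],98,[98,14,87]],"rq":{"fu":{"d":68,"f":22,"sl":15,"x":78},"r":{"ih":12,"j":55,"zhy":55}}}
After op 10 (remove /pxw/0): {"m":87,"pxw":[[7,81],98,[98,14,87]],"rq":{"fu":{"d":68,"f":22,"sl":15,"x":78},"r":{"ih":12,"j":55,"zhy":55}}}
After op 11 (replace /pxw/1 93): {"m":87,"pxw":[[7,81],93,[98,14,87]],"rq":{"fu":{"d":68,"f":22,"sl":15,"x":78},"r":{"ih":12,"j":55,"zhy":55}}}
After op 12 (replace /rq/r/zhy 40): {"m":87,"pxw":[[7,81],93,[98,14,87]],"rq":{"fu":{"d":68,"f":22,"sl":15,"x":78},"r":{"ih":12,"j":55,"zhy":40}}}
After op 13 (replace /rq/r/ih 94): {"m":87,"pxw":[[7,81],93,[98,14,87]],"rq":{"fu":{"d":68,"f":22,"sl":15,"x":78},"r":{"ih":94,"j":55,"zhy":40}}}
After op 14 (remove /rq): {"m":87,"pxw":[[7,81],93,[98,14,87]]}
After op 15 (remove /pxw/2/0): {"m":87,"pxw":[[7,81],93,[14,87]]}
After op 16 (add /pxw/2/2 0): {"m":87,"pxw":[[7,81],93,[14,87,0]]}
After op 17 (add /je 69): {"je":69,"m":87,"pxw":[[7,81],93,[14,87,0]]}
Value at /pxw/1: 93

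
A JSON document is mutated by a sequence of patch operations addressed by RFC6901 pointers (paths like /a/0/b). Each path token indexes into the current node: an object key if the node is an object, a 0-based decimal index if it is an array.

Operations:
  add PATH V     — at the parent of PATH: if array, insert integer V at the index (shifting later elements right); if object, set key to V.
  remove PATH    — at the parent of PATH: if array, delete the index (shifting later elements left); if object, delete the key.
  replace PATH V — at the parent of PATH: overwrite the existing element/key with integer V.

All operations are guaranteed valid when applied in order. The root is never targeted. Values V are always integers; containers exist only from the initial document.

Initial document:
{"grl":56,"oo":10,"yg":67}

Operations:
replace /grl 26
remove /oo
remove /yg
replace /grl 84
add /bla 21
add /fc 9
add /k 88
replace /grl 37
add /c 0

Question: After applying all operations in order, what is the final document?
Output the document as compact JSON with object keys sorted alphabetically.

After op 1 (replace /grl 26): {"grl":26,"oo":10,"yg":67}
After op 2 (remove /oo): {"grl":26,"yg":67}
After op 3 (remove /yg): {"grl":26}
After op 4 (replace /grl 84): {"grl":84}
After op 5 (add /bla 21): {"bla":21,"grl":84}
After op 6 (add /fc 9): {"bla":21,"fc":9,"grl":84}
After op 7 (add /k 88): {"bla":21,"fc":9,"grl":84,"k":88}
After op 8 (replace /grl 37): {"bla":21,"fc":9,"grl":37,"k":88}
After op 9 (add /c 0): {"bla":21,"c":0,"fc":9,"grl":37,"k":88}

Answer: {"bla":21,"c":0,"fc":9,"grl":37,"k":88}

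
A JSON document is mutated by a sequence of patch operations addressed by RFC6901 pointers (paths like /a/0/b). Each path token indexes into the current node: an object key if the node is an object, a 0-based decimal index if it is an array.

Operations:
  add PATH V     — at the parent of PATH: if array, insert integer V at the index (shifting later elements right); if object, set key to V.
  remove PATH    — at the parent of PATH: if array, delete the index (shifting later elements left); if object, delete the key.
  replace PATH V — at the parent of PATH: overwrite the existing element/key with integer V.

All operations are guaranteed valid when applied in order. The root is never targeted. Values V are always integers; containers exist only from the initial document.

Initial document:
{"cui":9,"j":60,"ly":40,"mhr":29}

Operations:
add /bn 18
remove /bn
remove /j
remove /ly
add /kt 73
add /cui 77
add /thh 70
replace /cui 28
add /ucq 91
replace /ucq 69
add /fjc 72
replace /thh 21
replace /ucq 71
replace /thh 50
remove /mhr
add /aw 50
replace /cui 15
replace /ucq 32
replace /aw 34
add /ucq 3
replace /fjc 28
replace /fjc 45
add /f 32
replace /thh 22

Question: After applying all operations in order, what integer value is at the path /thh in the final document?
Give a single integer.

After op 1 (add /bn 18): {"bn":18,"cui":9,"j":60,"ly":40,"mhr":29}
After op 2 (remove /bn): {"cui":9,"j":60,"ly":40,"mhr":29}
After op 3 (remove /j): {"cui":9,"ly":40,"mhr":29}
After op 4 (remove /ly): {"cui":9,"mhr":29}
After op 5 (add /kt 73): {"cui":9,"kt":73,"mhr":29}
After op 6 (add /cui 77): {"cui":77,"kt":73,"mhr":29}
After op 7 (add /thh 70): {"cui":77,"kt":73,"mhr":29,"thh":70}
After op 8 (replace /cui 28): {"cui":28,"kt":73,"mhr":29,"thh":70}
After op 9 (add /ucq 91): {"cui":28,"kt":73,"mhr":29,"thh":70,"ucq":91}
After op 10 (replace /ucq 69): {"cui":28,"kt":73,"mhr":29,"thh":70,"ucq":69}
After op 11 (add /fjc 72): {"cui":28,"fjc":72,"kt":73,"mhr":29,"thh":70,"ucq":69}
After op 12 (replace /thh 21): {"cui":28,"fjc":72,"kt":73,"mhr":29,"thh":21,"ucq":69}
After op 13 (replace /ucq 71): {"cui":28,"fjc":72,"kt":73,"mhr":29,"thh":21,"ucq":71}
After op 14 (replace /thh 50): {"cui":28,"fjc":72,"kt":73,"mhr":29,"thh":50,"ucq":71}
After op 15 (remove /mhr): {"cui":28,"fjc":72,"kt":73,"thh":50,"ucq":71}
After op 16 (add /aw 50): {"aw":50,"cui":28,"fjc":72,"kt":73,"thh":50,"ucq":71}
After op 17 (replace /cui 15): {"aw":50,"cui":15,"fjc":72,"kt":73,"thh":50,"ucq":71}
After op 18 (replace /ucq 32): {"aw":50,"cui":15,"fjc":72,"kt":73,"thh":50,"ucq":32}
After op 19 (replace /aw 34): {"aw":34,"cui":15,"fjc":72,"kt":73,"thh":50,"ucq":32}
After op 20 (add /ucq 3): {"aw":34,"cui":15,"fjc":72,"kt":73,"thh":50,"ucq":3}
After op 21 (replace /fjc 28): {"aw":34,"cui":15,"fjc":28,"kt":73,"thh":50,"ucq":3}
After op 22 (replace /fjc 45): {"aw":34,"cui":15,"fjc":45,"kt":73,"thh":50,"ucq":3}
After op 23 (add /f 32): {"aw":34,"cui":15,"f":32,"fjc":45,"kt":73,"thh":50,"ucq":3}
After op 24 (replace /thh 22): {"aw":34,"cui":15,"f":32,"fjc":45,"kt":73,"thh":22,"ucq":3}
Value at /thh: 22

Answer: 22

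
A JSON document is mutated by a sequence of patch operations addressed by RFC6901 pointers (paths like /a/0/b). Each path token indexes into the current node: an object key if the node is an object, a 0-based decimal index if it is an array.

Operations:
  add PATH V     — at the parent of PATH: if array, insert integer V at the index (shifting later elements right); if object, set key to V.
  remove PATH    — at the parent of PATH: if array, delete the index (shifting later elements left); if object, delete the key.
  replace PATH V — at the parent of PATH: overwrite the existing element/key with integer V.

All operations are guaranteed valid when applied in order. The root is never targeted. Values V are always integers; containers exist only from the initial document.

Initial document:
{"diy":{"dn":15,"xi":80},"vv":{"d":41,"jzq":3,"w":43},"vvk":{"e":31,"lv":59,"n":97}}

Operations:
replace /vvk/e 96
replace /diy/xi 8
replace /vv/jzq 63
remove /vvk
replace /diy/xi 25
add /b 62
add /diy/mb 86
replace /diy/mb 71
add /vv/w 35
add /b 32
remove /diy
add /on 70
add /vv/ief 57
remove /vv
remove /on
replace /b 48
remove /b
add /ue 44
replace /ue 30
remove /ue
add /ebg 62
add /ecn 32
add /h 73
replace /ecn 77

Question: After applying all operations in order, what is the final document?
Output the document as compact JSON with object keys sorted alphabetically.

Answer: {"ebg":62,"ecn":77,"h":73}

Derivation:
After op 1 (replace /vvk/e 96): {"diy":{"dn":15,"xi":80},"vv":{"d":41,"jzq":3,"w":43},"vvk":{"e":96,"lv":59,"n":97}}
After op 2 (replace /diy/xi 8): {"diy":{"dn":15,"xi":8},"vv":{"d":41,"jzq":3,"w":43},"vvk":{"e":96,"lv":59,"n":97}}
After op 3 (replace /vv/jzq 63): {"diy":{"dn":15,"xi":8},"vv":{"d":41,"jzq":63,"w":43},"vvk":{"e":96,"lv":59,"n":97}}
After op 4 (remove /vvk): {"diy":{"dn":15,"xi":8},"vv":{"d":41,"jzq":63,"w":43}}
After op 5 (replace /diy/xi 25): {"diy":{"dn":15,"xi":25},"vv":{"d":41,"jzq":63,"w":43}}
After op 6 (add /b 62): {"b":62,"diy":{"dn":15,"xi":25},"vv":{"d":41,"jzq":63,"w":43}}
After op 7 (add /diy/mb 86): {"b":62,"diy":{"dn":15,"mb":86,"xi":25},"vv":{"d":41,"jzq":63,"w":43}}
After op 8 (replace /diy/mb 71): {"b":62,"diy":{"dn":15,"mb":71,"xi":25},"vv":{"d":41,"jzq":63,"w":43}}
After op 9 (add /vv/w 35): {"b":62,"diy":{"dn":15,"mb":71,"xi":25},"vv":{"d":41,"jzq":63,"w":35}}
After op 10 (add /b 32): {"b":32,"diy":{"dn":15,"mb":71,"xi":25},"vv":{"d":41,"jzq":63,"w":35}}
After op 11 (remove /diy): {"b":32,"vv":{"d":41,"jzq":63,"w":35}}
After op 12 (add /on 70): {"b":32,"on":70,"vv":{"d":41,"jzq":63,"w":35}}
After op 13 (add /vv/ief 57): {"b":32,"on":70,"vv":{"d":41,"ief":57,"jzq":63,"w":35}}
After op 14 (remove /vv): {"b":32,"on":70}
After op 15 (remove /on): {"b":32}
After op 16 (replace /b 48): {"b":48}
After op 17 (remove /b): {}
After op 18 (add /ue 44): {"ue":44}
After op 19 (replace /ue 30): {"ue":30}
After op 20 (remove /ue): {}
After op 21 (add /ebg 62): {"ebg":62}
After op 22 (add /ecn 32): {"ebg":62,"ecn":32}
After op 23 (add /h 73): {"ebg":62,"ecn":32,"h":73}
After op 24 (replace /ecn 77): {"ebg":62,"ecn":77,"h":73}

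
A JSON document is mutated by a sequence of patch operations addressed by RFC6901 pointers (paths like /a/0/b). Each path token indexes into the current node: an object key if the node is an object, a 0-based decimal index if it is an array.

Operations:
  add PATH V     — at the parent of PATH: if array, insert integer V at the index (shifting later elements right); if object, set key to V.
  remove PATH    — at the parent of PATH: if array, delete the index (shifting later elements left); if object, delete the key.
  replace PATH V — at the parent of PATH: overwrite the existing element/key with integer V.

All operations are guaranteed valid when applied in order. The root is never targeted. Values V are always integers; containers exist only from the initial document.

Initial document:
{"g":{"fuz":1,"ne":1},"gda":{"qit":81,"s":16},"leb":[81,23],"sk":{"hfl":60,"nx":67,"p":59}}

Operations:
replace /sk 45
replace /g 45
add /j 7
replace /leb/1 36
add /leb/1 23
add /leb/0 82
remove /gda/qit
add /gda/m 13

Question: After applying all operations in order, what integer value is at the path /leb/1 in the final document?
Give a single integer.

After op 1 (replace /sk 45): {"g":{"fuz":1,"ne":1},"gda":{"qit":81,"s":16},"leb":[81,23],"sk":45}
After op 2 (replace /g 45): {"g":45,"gda":{"qit":81,"s":16},"leb":[81,23],"sk":45}
After op 3 (add /j 7): {"g":45,"gda":{"qit":81,"s":16},"j":7,"leb":[81,23],"sk":45}
After op 4 (replace /leb/1 36): {"g":45,"gda":{"qit":81,"s":16},"j":7,"leb":[81,36],"sk":45}
After op 5 (add /leb/1 23): {"g":45,"gda":{"qit":81,"s":16},"j":7,"leb":[81,23,36],"sk":45}
After op 6 (add /leb/0 82): {"g":45,"gda":{"qit":81,"s":16},"j":7,"leb":[82,81,23,36],"sk":45}
After op 7 (remove /gda/qit): {"g":45,"gda":{"s":16},"j":7,"leb":[82,81,23,36],"sk":45}
After op 8 (add /gda/m 13): {"g":45,"gda":{"m":13,"s":16},"j":7,"leb":[82,81,23,36],"sk":45}
Value at /leb/1: 81

Answer: 81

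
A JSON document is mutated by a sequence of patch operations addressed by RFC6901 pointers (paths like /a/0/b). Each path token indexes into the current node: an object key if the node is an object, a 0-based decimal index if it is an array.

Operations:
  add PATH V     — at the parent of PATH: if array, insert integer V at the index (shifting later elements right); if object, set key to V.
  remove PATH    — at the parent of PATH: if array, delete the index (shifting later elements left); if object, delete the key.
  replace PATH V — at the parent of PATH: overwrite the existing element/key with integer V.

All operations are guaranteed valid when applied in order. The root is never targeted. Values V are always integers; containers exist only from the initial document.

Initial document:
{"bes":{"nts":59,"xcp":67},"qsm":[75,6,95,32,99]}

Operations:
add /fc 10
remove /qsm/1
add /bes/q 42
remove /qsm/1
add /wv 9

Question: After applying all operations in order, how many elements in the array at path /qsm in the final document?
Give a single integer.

Answer: 3

Derivation:
After op 1 (add /fc 10): {"bes":{"nts":59,"xcp":67},"fc":10,"qsm":[75,6,95,32,99]}
After op 2 (remove /qsm/1): {"bes":{"nts":59,"xcp":67},"fc":10,"qsm":[75,95,32,99]}
After op 3 (add /bes/q 42): {"bes":{"nts":59,"q":42,"xcp":67},"fc":10,"qsm":[75,95,32,99]}
After op 4 (remove /qsm/1): {"bes":{"nts":59,"q":42,"xcp":67},"fc":10,"qsm":[75,32,99]}
After op 5 (add /wv 9): {"bes":{"nts":59,"q":42,"xcp":67},"fc":10,"qsm":[75,32,99],"wv":9}
Size at path /qsm: 3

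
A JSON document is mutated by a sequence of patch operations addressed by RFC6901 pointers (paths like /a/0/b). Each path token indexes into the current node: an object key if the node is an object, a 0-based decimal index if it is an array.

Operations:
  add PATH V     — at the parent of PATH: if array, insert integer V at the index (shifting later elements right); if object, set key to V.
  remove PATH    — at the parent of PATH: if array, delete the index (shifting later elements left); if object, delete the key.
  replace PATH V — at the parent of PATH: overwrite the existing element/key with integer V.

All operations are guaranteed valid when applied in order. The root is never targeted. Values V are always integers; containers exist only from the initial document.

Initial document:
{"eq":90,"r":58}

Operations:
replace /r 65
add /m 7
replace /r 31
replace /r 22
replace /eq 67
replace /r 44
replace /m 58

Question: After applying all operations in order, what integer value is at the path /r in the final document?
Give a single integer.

Answer: 44

Derivation:
After op 1 (replace /r 65): {"eq":90,"r":65}
After op 2 (add /m 7): {"eq":90,"m":7,"r":65}
After op 3 (replace /r 31): {"eq":90,"m":7,"r":31}
After op 4 (replace /r 22): {"eq":90,"m":7,"r":22}
After op 5 (replace /eq 67): {"eq":67,"m":7,"r":22}
After op 6 (replace /r 44): {"eq":67,"m":7,"r":44}
After op 7 (replace /m 58): {"eq":67,"m":58,"r":44}
Value at /r: 44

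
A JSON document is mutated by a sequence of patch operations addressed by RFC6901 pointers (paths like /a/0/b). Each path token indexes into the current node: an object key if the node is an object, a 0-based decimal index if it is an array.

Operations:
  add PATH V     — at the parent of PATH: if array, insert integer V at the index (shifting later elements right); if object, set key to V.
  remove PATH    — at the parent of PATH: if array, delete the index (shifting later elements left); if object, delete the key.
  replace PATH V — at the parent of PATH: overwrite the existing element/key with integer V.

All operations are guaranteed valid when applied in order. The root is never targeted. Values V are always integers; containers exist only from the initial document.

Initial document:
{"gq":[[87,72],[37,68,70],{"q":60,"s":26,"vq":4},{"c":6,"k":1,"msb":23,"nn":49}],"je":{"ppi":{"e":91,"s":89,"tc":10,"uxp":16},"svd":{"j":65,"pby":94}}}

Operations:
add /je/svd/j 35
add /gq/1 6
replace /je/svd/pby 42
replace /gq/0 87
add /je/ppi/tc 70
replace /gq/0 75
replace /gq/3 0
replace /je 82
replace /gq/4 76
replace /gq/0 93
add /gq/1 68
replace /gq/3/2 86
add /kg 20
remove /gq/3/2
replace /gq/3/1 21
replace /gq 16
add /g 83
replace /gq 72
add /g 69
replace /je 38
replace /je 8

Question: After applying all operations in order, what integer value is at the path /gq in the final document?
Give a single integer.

After op 1 (add /je/svd/j 35): {"gq":[[87,72],[37,68,70],{"q":60,"s":26,"vq":4},{"c":6,"k":1,"msb":23,"nn":49}],"je":{"ppi":{"e":91,"s":89,"tc":10,"uxp":16},"svd":{"j":35,"pby":94}}}
After op 2 (add /gq/1 6): {"gq":[[87,72],6,[37,68,70],{"q":60,"s":26,"vq":4},{"c":6,"k":1,"msb":23,"nn":49}],"je":{"ppi":{"e":91,"s":89,"tc":10,"uxp":16},"svd":{"j":35,"pby":94}}}
After op 3 (replace /je/svd/pby 42): {"gq":[[87,72],6,[37,68,70],{"q":60,"s":26,"vq":4},{"c":6,"k":1,"msb":23,"nn":49}],"je":{"ppi":{"e":91,"s":89,"tc":10,"uxp":16},"svd":{"j":35,"pby":42}}}
After op 4 (replace /gq/0 87): {"gq":[87,6,[37,68,70],{"q":60,"s":26,"vq":4},{"c":6,"k":1,"msb":23,"nn":49}],"je":{"ppi":{"e":91,"s":89,"tc":10,"uxp":16},"svd":{"j":35,"pby":42}}}
After op 5 (add /je/ppi/tc 70): {"gq":[87,6,[37,68,70],{"q":60,"s":26,"vq":4},{"c":6,"k":1,"msb":23,"nn":49}],"je":{"ppi":{"e":91,"s":89,"tc":70,"uxp":16},"svd":{"j":35,"pby":42}}}
After op 6 (replace /gq/0 75): {"gq":[75,6,[37,68,70],{"q":60,"s":26,"vq":4},{"c":6,"k":1,"msb":23,"nn":49}],"je":{"ppi":{"e":91,"s":89,"tc":70,"uxp":16},"svd":{"j":35,"pby":42}}}
After op 7 (replace /gq/3 0): {"gq":[75,6,[37,68,70],0,{"c":6,"k":1,"msb":23,"nn":49}],"je":{"ppi":{"e":91,"s":89,"tc":70,"uxp":16},"svd":{"j":35,"pby":42}}}
After op 8 (replace /je 82): {"gq":[75,6,[37,68,70],0,{"c":6,"k":1,"msb":23,"nn":49}],"je":82}
After op 9 (replace /gq/4 76): {"gq":[75,6,[37,68,70],0,76],"je":82}
After op 10 (replace /gq/0 93): {"gq":[93,6,[37,68,70],0,76],"je":82}
After op 11 (add /gq/1 68): {"gq":[93,68,6,[37,68,70],0,76],"je":82}
After op 12 (replace /gq/3/2 86): {"gq":[93,68,6,[37,68,86],0,76],"je":82}
After op 13 (add /kg 20): {"gq":[93,68,6,[37,68,86],0,76],"je":82,"kg":20}
After op 14 (remove /gq/3/2): {"gq":[93,68,6,[37,68],0,76],"je":82,"kg":20}
After op 15 (replace /gq/3/1 21): {"gq":[93,68,6,[37,21],0,76],"je":82,"kg":20}
After op 16 (replace /gq 16): {"gq":16,"je":82,"kg":20}
After op 17 (add /g 83): {"g":83,"gq":16,"je":82,"kg":20}
After op 18 (replace /gq 72): {"g":83,"gq":72,"je":82,"kg":20}
After op 19 (add /g 69): {"g":69,"gq":72,"je":82,"kg":20}
After op 20 (replace /je 38): {"g":69,"gq":72,"je":38,"kg":20}
After op 21 (replace /je 8): {"g":69,"gq":72,"je":8,"kg":20}
Value at /gq: 72

Answer: 72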